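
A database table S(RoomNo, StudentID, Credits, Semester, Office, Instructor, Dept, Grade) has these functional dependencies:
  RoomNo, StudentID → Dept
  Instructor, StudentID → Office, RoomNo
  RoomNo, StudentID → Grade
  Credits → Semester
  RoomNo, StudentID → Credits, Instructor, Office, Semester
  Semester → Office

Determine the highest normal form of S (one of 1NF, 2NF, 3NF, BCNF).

2NF

Candidate keys: {Instructor, StudentID}, {RoomNo, StudentID}. Prime attributes: {Instructor, RoomNo, StudentID}.
Credits → Semester breaks BCNF: {Credits}⁺ = {Credits, Office, Semester}, so {Credits} is not a superkey.
Credits → Semester determines the non-prime attribute {Semester} from a non-superkey — 3NF is violated.
No non-prime attribute depends on a proper subset of any candidate key, so 2NF holds.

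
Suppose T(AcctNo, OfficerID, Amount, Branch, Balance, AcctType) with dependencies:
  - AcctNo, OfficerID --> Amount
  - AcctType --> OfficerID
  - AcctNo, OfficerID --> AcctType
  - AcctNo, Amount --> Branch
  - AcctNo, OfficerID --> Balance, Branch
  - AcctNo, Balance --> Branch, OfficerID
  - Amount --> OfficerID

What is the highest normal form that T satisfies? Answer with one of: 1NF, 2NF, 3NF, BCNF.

Candidate keys: {AcctNo, AcctType}, {AcctNo, Amount}, {AcctNo, Balance}, {AcctNo, OfficerID}. Prime attributes: {AcctNo, AcctType, Amount, Balance, OfficerID}.
AcctType --> OfficerID: {AcctType}⁺ = {AcctType, OfficerID}, which is not all of the attributes, so the left side is not a superkey — BCNF is violated.
Since {OfficerID} ⊆ prime attributes and every other non-superkey FD also has a prime right side, the schema is in 3NF.

3NF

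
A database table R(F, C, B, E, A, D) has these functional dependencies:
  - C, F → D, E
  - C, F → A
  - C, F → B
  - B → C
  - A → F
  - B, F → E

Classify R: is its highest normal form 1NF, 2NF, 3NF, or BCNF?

3NF

Candidate keys: {A, B}, {A, C}, {B, F}, {C, F}. Prime attributes: {A, B, C, F}.
B → C breaks BCNF: {B}⁺ = {B, C}, so {B} is not a superkey.
Since {C} ⊆ prime attributes and every other non-superkey FD also has a prime right side, the schema is in 3NF.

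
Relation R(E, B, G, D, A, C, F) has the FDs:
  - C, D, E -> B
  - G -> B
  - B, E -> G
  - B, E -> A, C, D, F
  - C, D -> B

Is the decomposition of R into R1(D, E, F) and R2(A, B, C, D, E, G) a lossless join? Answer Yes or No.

No

Common attributes: {D, E}; their closure is {D, E}.
R1 ⊄ {D, E} and R2 ⊄ {D, E}, so the split is lossy.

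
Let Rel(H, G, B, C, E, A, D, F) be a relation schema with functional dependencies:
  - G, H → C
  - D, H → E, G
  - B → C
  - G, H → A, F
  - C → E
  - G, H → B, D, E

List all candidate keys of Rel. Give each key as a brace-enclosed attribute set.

{D, H}, {G, H}

No FD produces {H}, so it must be in every candidate key.
{D, H} is a candidate key since {D, H}⁺ = {A, B, C, D, E, F, G, H} covers every attribute.
{G, H} is a candidate key since {G, H}⁺ = {A, B, C, D, E, F, G, H} covers every attribute.
These are minimal and exhaustive — every other superkey contains one of them.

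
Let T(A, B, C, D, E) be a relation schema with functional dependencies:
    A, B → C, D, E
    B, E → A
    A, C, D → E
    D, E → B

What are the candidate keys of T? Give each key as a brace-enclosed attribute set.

{A, B}, {A, C, D}, {B, E}, {D, E}

{A, B}⁺ = {A, B, C, D, E}, which is every attribute, so {A, B} is a candidate key.
{B, E}⁺ = {A, B, C, D, E}, which is every attribute, so {B, E} is a candidate key.
{D, E}⁺ = {A, B, C, D, E}, which is every attribute, so {D, E} is a candidate key.
{A, C, D}⁺ = {A, B, C, D, E}, which is every attribute, so {A, C, D} is a candidate key.
These are minimal and exhaustive — every other superkey contains one of them.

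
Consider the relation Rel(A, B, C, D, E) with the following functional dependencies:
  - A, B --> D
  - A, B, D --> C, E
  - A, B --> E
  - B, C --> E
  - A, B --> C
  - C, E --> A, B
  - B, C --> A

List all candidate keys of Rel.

Closure of {A, B} is {A, B, C, D, E}, the whole schema; {A, B} is a candidate key.
Closure of {B, C} is {A, B, C, D, E}, the whole schema; {B, C} is a candidate key.
Closure of {C, E} is {A, B, C, D, E}, the whole schema; {C, E} is a candidate key.
Any other superkey properly contains one of these, so there are no further candidate keys.

{A, B}, {B, C}, {C, E}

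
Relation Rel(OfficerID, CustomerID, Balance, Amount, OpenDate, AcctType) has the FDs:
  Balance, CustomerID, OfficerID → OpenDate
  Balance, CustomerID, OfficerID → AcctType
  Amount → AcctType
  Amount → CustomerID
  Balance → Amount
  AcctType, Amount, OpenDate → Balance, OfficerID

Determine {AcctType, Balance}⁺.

{AcctType, Amount, Balance, CustomerID}

Start with {AcctType, Balance}.
Balance → Amount applies; add {Amount} → now {AcctType, Amount, Balance}.
Amount → CustomerID applies; add {CustomerID} → now {AcctType, Amount, Balance, CustomerID}.
No further FD applies.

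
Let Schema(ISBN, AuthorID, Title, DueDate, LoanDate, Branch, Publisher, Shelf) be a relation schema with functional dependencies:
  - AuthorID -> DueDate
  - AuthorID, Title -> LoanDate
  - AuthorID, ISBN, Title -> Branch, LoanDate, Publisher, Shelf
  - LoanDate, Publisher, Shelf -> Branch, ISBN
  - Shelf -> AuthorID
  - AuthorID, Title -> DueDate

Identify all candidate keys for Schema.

{AuthorID, ISBN, Title}, {ISBN, Shelf, Title}, {Publisher, Shelf, Title}

{Title} never appears on the right of any FD, so every key must include it.
Closure of {AuthorID, ISBN, Title} is {AuthorID, Branch, DueDate, ISBN, LoanDate, Publisher, Shelf, Title}, the whole schema; {AuthorID, ISBN, Title} is a candidate key.
Closure of {ISBN, Shelf, Title} is {AuthorID, Branch, DueDate, ISBN, LoanDate, Publisher, Shelf, Title}, the whole schema; {ISBN, Shelf, Title} is a candidate key.
Closure of {Publisher, Shelf, Title} is {AuthorID, Branch, DueDate, ISBN, LoanDate, Publisher, Shelf, Title}, the whole schema; {Publisher, Shelf, Title} is a candidate key.
No proper subset of any of these is a key, and no other minimal superkey exists.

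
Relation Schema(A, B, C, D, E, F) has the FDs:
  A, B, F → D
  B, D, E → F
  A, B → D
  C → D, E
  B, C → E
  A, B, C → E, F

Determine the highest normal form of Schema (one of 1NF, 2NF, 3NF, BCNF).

Candidate key: {A, B, C}. Prime attributes: {A, B, C}.
A, B, F → D breaks BCNF: {A, B, F}⁺ = {A, B, D, F}, so {A, B, F} is not a superkey.
Because {D} is non-prime and the left side of A, B, F → D is not a superkey, the relation is not in 3NF.
The proper key subset {C} of {A, B, C} determines non-prime {D, E}, so the relation is not even in 2NF.

1NF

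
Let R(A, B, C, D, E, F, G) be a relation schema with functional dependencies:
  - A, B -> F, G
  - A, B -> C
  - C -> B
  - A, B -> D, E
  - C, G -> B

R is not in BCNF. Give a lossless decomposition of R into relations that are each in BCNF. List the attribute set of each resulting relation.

Candidate keys of the original relation: {A, B}, {A, C}.
{A, B, C, D, E, F, G}: {C} determines {B, C} here but is not a superkey — split on C -> B, giving {B, C} and {A, C, D, E, F, G}.
{B, C} is in BCNF.
{A, C, D, E, F, G} is in BCNF.

{A, C, D, E, F, G}; {B, C}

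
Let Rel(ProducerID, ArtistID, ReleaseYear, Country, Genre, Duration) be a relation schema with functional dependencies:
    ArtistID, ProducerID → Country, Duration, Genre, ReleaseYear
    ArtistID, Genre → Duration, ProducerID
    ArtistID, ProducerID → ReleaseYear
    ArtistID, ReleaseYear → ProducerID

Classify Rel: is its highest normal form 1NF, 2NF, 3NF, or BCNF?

BCNF

Candidate keys: {ArtistID, Genre}, {ArtistID, ProducerID}, {ArtistID, ReleaseYear}. Prime attributes: {ArtistID, Genre, ProducerID, ReleaseYear}.
Every FD has a superkey on the left, so the relation is in BCNF.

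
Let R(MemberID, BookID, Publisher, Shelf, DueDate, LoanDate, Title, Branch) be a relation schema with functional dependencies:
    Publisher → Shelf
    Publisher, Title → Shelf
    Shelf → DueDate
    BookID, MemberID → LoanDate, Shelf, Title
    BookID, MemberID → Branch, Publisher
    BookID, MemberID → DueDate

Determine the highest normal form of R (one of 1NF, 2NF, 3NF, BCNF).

Candidate key: {BookID, MemberID}. Prime attributes: {BookID, MemberID}.
Publisher → Shelf: {Publisher}⁺ = {DueDate, Publisher, Shelf}, which is not all of the attributes, so the left side is not a superkey — BCNF is violated.
Publisher → Shelf determines the non-prime attribute {Shelf} from a non-superkey — 3NF is violated.
No non-prime attribute depends on a proper subset of any candidate key, so 2NF holds.

2NF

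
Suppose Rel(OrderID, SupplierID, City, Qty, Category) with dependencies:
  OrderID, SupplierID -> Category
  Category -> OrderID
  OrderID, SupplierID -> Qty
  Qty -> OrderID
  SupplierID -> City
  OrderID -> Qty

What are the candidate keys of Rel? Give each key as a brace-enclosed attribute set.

{Category, SupplierID}, {OrderID, SupplierID}, {Qty, SupplierID}

No FD produces {SupplierID}, so it must be in every candidate key.
{Category, SupplierID} is a candidate key since {Category, SupplierID}⁺ = {Category, City, OrderID, Qty, SupplierID} covers every attribute.
{OrderID, SupplierID} is a candidate key since {OrderID, SupplierID}⁺ = {Category, City, OrderID, Qty, SupplierID} covers every attribute.
{Qty, SupplierID} is a candidate key since {Qty, SupplierID}⁺ = {Category, City, OrderID, Qty, SupplierID} covers every attribute.
No proper subset of any of these is a key, and no other minimal superkey exists.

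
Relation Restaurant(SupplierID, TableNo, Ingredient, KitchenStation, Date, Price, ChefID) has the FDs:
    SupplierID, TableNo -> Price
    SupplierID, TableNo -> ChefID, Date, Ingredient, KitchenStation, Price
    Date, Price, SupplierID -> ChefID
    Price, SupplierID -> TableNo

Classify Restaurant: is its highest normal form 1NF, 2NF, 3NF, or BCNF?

Candidate keys: {Price, SupplierID}, {SupplierID, TableNo}. Prime attributes: {Price, SupplierID, TableNo}.
Each dependency's left side is a superkey — BCNF holds.

BCNF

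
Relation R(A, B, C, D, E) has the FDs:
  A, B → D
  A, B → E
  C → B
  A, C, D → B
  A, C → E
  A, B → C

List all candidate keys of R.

{A, B}, {A, C}

{A} never appears on the right of any FD, so every key must include it.
{A, B}⁺ = {A, B, C, D, E}, which is every attribute, so {A, B} is a candidate key.
{A, C}⁺ = {A, B, C, D, E}, which is every attribute, so {A, C} is a candidate key.
Any other superkey properly contains one of these, so there are no further candidate keys.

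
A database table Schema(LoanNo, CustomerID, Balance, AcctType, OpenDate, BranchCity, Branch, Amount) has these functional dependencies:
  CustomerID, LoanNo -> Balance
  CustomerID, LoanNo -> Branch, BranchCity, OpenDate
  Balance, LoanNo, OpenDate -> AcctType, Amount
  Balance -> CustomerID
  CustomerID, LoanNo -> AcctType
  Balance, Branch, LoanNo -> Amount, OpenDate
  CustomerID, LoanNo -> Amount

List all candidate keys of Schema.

{Balance, LoanNo}, {CustomerID, LoanNo}

{LoanNo} never appears on the right of any FD, so every key must include it.
Closure of {Balance, LoanNo} is {AcctType, Amount, Balance, Branch, BranchCity, CustomerID, LoanNo, OpenDate}, the whole schema; {Balance, LoanNo} is a candidate key.
Closure of {CustomerID, LoanNo} is {AcctType, Amount, Balance, Branch, BranchCity, CustomerID, LoanNo, OpenDate}, the whole schema; {CustomerID, LoanNo} is a candidate key.
No proper subset of any of these is a key, and no other minimal superkey exists.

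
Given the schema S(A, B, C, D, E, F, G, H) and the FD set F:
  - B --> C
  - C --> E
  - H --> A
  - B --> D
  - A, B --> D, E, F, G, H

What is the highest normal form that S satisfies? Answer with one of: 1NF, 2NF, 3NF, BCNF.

1NF

Candidate keys: {A, B}, {B, H}. Prime attributes: {A, B, H}.
B --> C: {B}⁺ = {B, C, D, E}, which is not all of the attributes, so the left side is not a superkey — BCNF is violated.
B --> C determines the non-prime attribute {C} from a non-superkey — 3NF is violated.
{B} is a proper subset of the key {A, B}, and {B}⁺ contains the non-prime attributes {C, D, E} — a partial dependency, so 2NF is violated.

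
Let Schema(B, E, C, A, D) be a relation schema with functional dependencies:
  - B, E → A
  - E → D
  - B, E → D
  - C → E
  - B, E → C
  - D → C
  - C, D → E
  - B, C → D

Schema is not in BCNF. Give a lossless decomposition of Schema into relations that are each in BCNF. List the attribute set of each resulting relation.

Candidate keys of the original relation: {B, C}, {B, D}, {B, E}.
Within {A, B, C, D, E}: {E}⁺ ∩ {A, B, C, D, E} = {C, D, E}, not the whole set, so E → C, D violates BCNF; decompose into {C, D, E} and {A, B, E}.
{C, D, E} has no BCNF violation.
{A, B, E} has no BCNF violation.

{A, B, E}; {C, D, E}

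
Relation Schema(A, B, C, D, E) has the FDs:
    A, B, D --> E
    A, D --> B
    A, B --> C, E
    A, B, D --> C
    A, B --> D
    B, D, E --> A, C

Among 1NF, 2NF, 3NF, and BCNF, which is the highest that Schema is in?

Candidate keys: {A, B}, {A, D}, {B, D, E}. Prime attributes: {A, B, D, E}.
The left-hand side of every FD is a superkey, so BCNF is satisfied.

BCNF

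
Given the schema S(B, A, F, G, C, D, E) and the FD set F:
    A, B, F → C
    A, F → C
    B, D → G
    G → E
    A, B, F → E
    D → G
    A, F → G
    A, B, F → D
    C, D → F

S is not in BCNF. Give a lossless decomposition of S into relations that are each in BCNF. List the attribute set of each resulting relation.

Candidate keys of the original relation: {A, B, C, D}, {A, B, F}.
In {A, B, C, D, E, F, G}, {A, F} is not a superkey ({A, F}⁺ restricted to this set is {A, C, E, F, G}), so split on A, F → C, E, G into {A, C, E, F, G} and {A, B, D, F}.
In {A, C, E, F, G}, {G} is not a superkey ({G}⁺ restricted to this set is {E, G}), so split on G → E into {E, G} and {A, C, F, G}.
{E, G} has no BCNF violation.
{A, C, F, G} has no BCNF violation.
{A, B, D, F} has no BCNF violation.

{A, B, D, F}; {A, C, F, G}; {E, G}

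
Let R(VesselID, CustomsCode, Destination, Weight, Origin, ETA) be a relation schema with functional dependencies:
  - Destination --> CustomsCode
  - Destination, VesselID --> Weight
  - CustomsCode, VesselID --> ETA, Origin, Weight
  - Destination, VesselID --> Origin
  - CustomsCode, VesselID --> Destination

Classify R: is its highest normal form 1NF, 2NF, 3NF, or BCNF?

3NF

Candidate keys: {CustomsCode, VesselID}, {Destination, VesselID}. Prime attributes: {CustomsCode, Destination, VesselID}.
For Destination --> CustomsCode we have {Destination}⁺ = {CustomsCode, Destination}; {Destination} is not a superkey, so BCNF fails.
But every attribute on its right side ({CustomsCode}) is prime, and the same holds for every other non-superkey FD, so 3NF still holds.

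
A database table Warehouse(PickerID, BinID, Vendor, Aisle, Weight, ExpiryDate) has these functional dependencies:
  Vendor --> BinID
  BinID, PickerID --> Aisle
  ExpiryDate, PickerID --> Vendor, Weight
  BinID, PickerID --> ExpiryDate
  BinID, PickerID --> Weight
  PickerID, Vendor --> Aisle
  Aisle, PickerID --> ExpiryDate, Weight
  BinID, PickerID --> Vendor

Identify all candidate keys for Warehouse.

Attributes never on any right-hand side: {PickerID} — every candidate key must contain it.
{Aisle, PickerID}⁺ = {Aisle, BinID, ExpiryDate, PickerID, Vendor, Weight} — all of the relation — so {Aisle, PickerID} is a candidate key.
{BinID, PickerID}⁺ = {Aisle, BinID, ExpiryDate, PickerID, Vendor, Weight} — all of the relation — so {BinID, PickerID} is a candidate key.
{ExpiryDate, PickerID}⁺ = {Aisle, BinID, ExpiryDate, PickerID, Vendor, Weight} — all of the relation — so {ExpiryDate, PickerID} is a candidate key.
{PickerID, Vendor}⁺ = {Aisle, BinID, ExpiryDate, PickerID, Vendor, Weight} — all of the relation — so {PickerID, Vendor} is a candidate key.
No proper subset of any of these is a key, and no other minimal superkey exists.

{Aisle, PickerID}, {BinID, PickerID}, {ExpiryDate, PickerID}, {PickerID, Vendor}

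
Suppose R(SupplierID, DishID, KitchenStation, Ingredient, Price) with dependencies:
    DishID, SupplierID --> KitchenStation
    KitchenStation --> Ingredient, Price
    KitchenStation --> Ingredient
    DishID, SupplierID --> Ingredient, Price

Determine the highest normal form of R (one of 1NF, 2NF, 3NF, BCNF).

Candidate key: {DishID, SupplierID}. Prime attributes: {DishID, SupplierID}.
KitchenStation --> Ingredient, Price: {KitchenStation}⁺ = {Ingredient, KitchenStation, Price}, which is not all of the attributes, so the left side is not a superkey — BCNF is violated.
KitchenStation --> Ingredient, Price has non-prime {Ingredient, Price} on the right and a non-superkey on the left, so 3NF fails.
No non-prime attribute depends on a proper subset of any candidate key, so 2NF holds.

2NF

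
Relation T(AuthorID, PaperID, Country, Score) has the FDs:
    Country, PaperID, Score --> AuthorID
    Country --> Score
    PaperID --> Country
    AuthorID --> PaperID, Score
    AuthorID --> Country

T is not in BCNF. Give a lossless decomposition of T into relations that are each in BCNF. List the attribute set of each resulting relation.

Candidate keys of the original relation: {AuthorID}, {PaperID}.
Within {AuthorID, Country, PaperID, Score}: {Country}⁺ ∩ {AuthorID, Country, PaperID, Score} = {Country, Score}, not the whole set, so Country --> Score violates BCNF; decompose into {Country, Score} and {AuthorID, Country, PaperID}.
{Country, Score}: every determinant is a superkey — BCNF.
{AuthorID, Country, PaperID}: every determinant is a superkey — BCNF.

{AuthorID, Country, PaperID}; {Country, Score}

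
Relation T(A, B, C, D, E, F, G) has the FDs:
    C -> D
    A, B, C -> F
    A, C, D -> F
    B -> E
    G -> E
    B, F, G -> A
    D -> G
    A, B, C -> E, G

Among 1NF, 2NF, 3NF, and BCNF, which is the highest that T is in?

1NF

Candidate keys: {A, B, C}, {B, C, F}. Prime attributes: {A, B, C, F}.
C -> D breaks BCNF: {C}⁺ = {C, D, E, G}, so {C} is not a superkey.
C -> D has non-prime {D} on the right and a non-superkey on the left, so 3NF fails.
{B} is a proper subset of the key {A, B, C}, and {B}⁺ contains the non-prime attribute {E} — a partial dependency, so 2NF is violated.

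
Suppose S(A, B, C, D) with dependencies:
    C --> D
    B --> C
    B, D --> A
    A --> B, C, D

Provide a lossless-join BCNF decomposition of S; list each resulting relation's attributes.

{A, B, C}; {C, D}

Candidate keys of the original relation: {A}, {B}.
Within {A, B, C, D}: {C}⁺ ∩ {A, B, C, D} = {C, D}, not the whole set, so C --> D violates BCNF; decompose into {C, D} and {A, B, C}.
{C, D} has no BCNF violation.
{A, B, C} has no BCNF violation.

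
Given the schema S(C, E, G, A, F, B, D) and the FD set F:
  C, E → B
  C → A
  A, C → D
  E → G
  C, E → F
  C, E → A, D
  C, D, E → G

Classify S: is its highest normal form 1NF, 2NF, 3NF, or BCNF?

1NF

Candidate key: {C, E}. Prime attributes: {C, E}.
For C → A we have {C}⁺ = {A, C, D}; {C} is not a superkey, so BCNF fails.
C → A has non-prime {A} on the right and a non-superkey on the left, so 3NF fails.
The proper key subset {C} of {C, E} determines non-prime {A, D}, so the relation is not even in 2NF.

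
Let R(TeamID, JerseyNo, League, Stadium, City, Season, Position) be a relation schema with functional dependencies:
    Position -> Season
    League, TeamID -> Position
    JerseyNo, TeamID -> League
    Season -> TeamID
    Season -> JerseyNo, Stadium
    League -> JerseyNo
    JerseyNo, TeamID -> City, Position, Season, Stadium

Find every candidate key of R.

{Position} is a candidate key since {Position}⁺ = {City, JerseyNo, League, Position, Season, Stadium, TeamID} covers every attribute.
{Season} is a candidate key since {Season}⁺ = {City, JerseyNo, League, Position, Season, Stadium, TeamID} covers every attribute.
{JerseyNo, TeamID} is a candidate key since {JerseyNo, TeamID}⁺ = {City, JerseyNo, League, Position, Season, Stadium, TeamID} covers every attribute.
{League, TeamID} is a candidate key since {League, TeamID}⁺ = {City, JerseyNo, League, Position, Season, Stadium, TeamID} covers every attribute.
Any other superkey properly contains one of these, so there are no further candidate keys.

{JerseyNo, TeamID}, {League, TeamID}, {Position}, {Season}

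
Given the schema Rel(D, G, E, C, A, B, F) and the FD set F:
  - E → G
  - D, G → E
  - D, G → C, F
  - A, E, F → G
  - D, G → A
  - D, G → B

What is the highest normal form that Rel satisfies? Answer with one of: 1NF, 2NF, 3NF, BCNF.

Candidate keys: {D, E}, {D, G}. Prime attributes: {D, E, G}.
For E → G we have {E}⁺ = {E, G}; {E} is not a superkey, so BCNF fails.
But every attribute on its right side ({G}) is prime, and the same holds for every other non-superkey FD, so 3NF still holds.

3NF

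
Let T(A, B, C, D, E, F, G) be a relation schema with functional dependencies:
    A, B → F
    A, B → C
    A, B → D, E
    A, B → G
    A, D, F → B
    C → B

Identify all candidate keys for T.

No FD produces {A}, so it must be in every candidate key.
Closure of {A, B} is {A, B, C, D, E, F, G}, the whole schema; {A, B} is a candidate key.
Closure of {A, C} is {A, B, C, D, E, F, G}, the whole schema; {A, C} is a candidate key.
Closure of {A, D, F} is {A, B, C, D, E, F, G}, the whole schema; {A, D, F} is a candidate key.
These are minimal and exhaustive — every other superkey contains one of them.

{A, B}, {A, C}, {A, D, F}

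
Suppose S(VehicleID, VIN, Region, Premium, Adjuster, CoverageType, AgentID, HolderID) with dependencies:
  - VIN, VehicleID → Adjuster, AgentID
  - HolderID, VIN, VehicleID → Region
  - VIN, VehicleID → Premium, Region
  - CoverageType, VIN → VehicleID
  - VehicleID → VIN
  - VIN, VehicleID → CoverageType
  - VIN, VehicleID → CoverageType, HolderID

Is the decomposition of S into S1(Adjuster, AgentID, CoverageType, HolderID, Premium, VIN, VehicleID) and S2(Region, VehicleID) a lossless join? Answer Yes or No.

Yes

The shared attributes are {VehicleID} and {VehicleID}⁺ = {Adjuster, AgentID, CoverageType, HolderID, Premium, Region, VIN, VehicleID}.
S1 is contained in that closure, so S1 ∩ S2 → S1 holds and the join is lossless.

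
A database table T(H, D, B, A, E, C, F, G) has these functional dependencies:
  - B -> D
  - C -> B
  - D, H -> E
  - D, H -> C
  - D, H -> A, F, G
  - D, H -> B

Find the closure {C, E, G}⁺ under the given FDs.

{B, C, D, E, G}

Start with {C, E, G}.
C -> B applies; add {B} → now {B, C, E, G}.
B -> D applies; add {D} → now {B, C, D, E, G}.
No further FD applies.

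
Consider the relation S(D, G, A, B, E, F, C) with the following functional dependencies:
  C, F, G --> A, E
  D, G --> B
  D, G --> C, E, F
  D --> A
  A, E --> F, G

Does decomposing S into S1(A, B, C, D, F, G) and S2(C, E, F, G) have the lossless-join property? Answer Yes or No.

Yes

Common attributes: {C, F, G}; their closure is {A, C, E, F, G}.
This includes all of S2, so the common attributes are a superkey of S2 — the join is lossless.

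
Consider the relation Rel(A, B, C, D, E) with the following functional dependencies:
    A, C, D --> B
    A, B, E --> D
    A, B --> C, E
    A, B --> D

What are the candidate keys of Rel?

No FD produces {A}, so it must be in every candidate key.
Closure of {A, B} is {A, B, C, D, E}, the whole schema; {A, B} is a candidate key.
Closure of {A, C, D} is {A, B, C, D, E}, the whole schema; {A, C, D} is a candidate key.
No proper subset of any of these is a key, and no other minimal superkey exists.

{A, B}, {A, C, D}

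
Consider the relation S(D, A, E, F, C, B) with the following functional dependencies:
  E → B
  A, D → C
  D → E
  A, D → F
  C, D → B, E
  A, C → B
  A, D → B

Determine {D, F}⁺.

Start with {D, F}.
D → E applies; add {E} → now {D, E, F}.
E → B applies; add {B} → now {B, D, E, F}.
No further FD applies.

{B, D, E, F}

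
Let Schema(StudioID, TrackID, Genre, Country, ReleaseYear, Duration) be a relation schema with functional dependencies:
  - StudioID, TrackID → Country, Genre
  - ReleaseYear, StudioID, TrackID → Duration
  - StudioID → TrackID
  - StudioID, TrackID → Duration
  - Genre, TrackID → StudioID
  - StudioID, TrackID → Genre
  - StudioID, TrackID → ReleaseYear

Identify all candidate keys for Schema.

{Genre, TrackID}, {StudioID}

{StudioID} is a candidate key since {StudioID}⁺ = {Country, Duration, Genre, ReleaseYear, StudioID, TrackID} covers every attribute.
{Genre, TrackID} is a candidate key since {Genre, TrackID}⁺ = {Country, Duration, Genre, ReleaseYear, StudioID, TrackID} covers every attribute.
No proper subset of any of these is a key, and no other minimal superkey exists.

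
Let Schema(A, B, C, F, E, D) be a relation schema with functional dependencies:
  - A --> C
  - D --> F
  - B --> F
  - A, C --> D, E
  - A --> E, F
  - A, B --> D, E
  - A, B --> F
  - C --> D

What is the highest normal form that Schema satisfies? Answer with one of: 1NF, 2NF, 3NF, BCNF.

1NF

Candidate key: {A, B}. Prime attributes: {A, B}.
For A --> C we have {A}⁺ = {A, C, D, E, F}; {A} is not a superkey, so BCNF fails.
A --> C determines the non-prime attribute {C} from a non-superkey — 3NF is violated.
Since {A} ⊂ {A, B} and {A}⁺ ⊇ {C, D, E, F} with {C, D, E, F} non-prime, there is a partial dependency; 2NF fails.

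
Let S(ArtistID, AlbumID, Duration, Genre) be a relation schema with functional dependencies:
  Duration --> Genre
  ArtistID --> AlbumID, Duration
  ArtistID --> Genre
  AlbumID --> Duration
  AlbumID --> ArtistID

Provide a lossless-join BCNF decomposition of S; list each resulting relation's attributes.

{AlbumID, ArtistID, Duration}; {Duration, Genre}

Candidate keys of the original relation: {AlbumID}, {ArtistID}.
Within {AlbumID, ArtistID, Duration, Genre}: {Duration}⁺ ∩ {AlbumID, ArtistID, Duration, Genre} = {Duration, Genre}, not the whole set, so Duration --> Genre violates BCNF; decompose into {Duration, Genre} and {AlbumID, ArtistID, Duration}.
{Duration, Genre} is in BCNF.
{AlbumID, ArtistID, Duration} is in BCNF.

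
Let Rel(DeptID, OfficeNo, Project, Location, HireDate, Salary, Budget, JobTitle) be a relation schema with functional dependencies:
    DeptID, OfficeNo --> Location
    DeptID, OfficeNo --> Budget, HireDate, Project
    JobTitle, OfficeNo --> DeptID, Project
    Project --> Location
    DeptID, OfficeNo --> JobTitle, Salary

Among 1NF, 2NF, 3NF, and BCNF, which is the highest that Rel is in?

2NF

Candidate keys: {DeptID, OfficeNo}, {JobTitle, OfficeNo}. Prime attributes: {DeptID, JobTitle, OfficeNo}.
Project --> Location: {Project}⁺ = {Location, Project}, which is not all of the attributes, so the left side is not a superkey — BCNF is violated.
Project --> Location has non-prime {Location} on the right and a non-superkey on the left, so 3NF fails.
No proper subset of a key has a non-prime attribute in its closure, so there is no partial dependency; 2NF holds.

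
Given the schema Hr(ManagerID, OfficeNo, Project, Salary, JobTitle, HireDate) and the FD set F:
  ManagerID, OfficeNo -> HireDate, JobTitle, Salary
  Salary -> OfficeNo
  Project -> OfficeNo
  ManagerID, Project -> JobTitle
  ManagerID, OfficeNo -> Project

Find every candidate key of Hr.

Attributes never on any right-hand side: {ManagerID} — every candidate key must contain it.
{ManagerID, OfficeNo} is a candidate key since {ManagerID, OfficeNo}⁺ = {HireDate, JobTitle, ManagerID, OfficeNo, Project, Salary} covers every attribute.
{ManagerID, Project} is a candidate key since {ManagerID, Project}⁺ = {HireDate, JobTitle, ManagerID, OfficeNo, Project, Salary} covers every attribute.
{ManagerID, Salary} is a candidate key since {ManagerID, Salary}⁺ = {HireDate, JobTitle, ManagerID, OfficeNo, Project, Salary} covers every attribute.
No proper subset of any of these is a key, and no other minimal superkey exists.

{ManagerID, OfficeNo}, {ManagerID, Project}, {ManagerID, Salary}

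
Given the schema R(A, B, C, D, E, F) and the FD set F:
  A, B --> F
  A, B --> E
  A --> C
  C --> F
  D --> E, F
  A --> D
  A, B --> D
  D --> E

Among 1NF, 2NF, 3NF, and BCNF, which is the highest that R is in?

Candidate key: {A, B}. Prime attributes: {A, B}.
A --> C: {A}⁺ = {A, C, D, E, F}, which is not all of the attributes, so the left side is not a superkey — BCNF is violated.
A --> C has non-prime {C} on the right and a non-superkey on the left, so 3NF fails.
{A} is a proper subset of the key {A, B}, and {A}⁺ contains the non-prime attributes {C, D, E, F} — a partial dependency, so 2NF is violated.

1NF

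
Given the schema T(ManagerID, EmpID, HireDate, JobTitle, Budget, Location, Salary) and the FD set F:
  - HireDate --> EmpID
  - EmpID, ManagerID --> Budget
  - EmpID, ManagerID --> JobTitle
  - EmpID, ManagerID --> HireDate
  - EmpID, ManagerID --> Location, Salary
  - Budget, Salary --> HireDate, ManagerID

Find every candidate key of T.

{Budget, Salary}⁺ = {Budget, EmpID, HireDate, JobTitle, Location, ManagerID, Salary} — all of the relation — so {Budget, Salary} is a candidate key.
{EmpID, ManagerID}⁺ = {Budget, EmpID, HireDate, JobTitle, Location, ManagerID, Salary} — all of the relation — so {EmpID, ManagerID} is a candidate key.
{HireDate, ManagerID}⁺ = {Budget, EmpID, HireDate, JobTitle, Location, ManagerID, Salary} — all of the relation — so {HireDate, ManagerID} is a candidate key.
Any other superkey properly contains one of these, so there are no further candidate keys.

{Budget, Salary}, {EmpID, ManagerID}, {HireDate, ManagerID}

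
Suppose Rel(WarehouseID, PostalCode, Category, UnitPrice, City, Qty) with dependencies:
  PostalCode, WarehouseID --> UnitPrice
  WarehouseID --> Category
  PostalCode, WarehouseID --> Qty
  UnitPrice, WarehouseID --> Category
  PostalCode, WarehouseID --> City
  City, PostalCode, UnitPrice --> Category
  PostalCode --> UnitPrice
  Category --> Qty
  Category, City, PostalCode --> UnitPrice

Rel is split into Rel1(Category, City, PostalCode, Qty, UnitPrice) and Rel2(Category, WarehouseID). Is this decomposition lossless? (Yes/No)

No

Rel1 ∩ Rel2 = {Category}; its closure under F is {Category, Qty}.
Rel1 ⊄ {Category, Qty} and Rel2 ⊄ {Category, Qty}, so the split is lossy.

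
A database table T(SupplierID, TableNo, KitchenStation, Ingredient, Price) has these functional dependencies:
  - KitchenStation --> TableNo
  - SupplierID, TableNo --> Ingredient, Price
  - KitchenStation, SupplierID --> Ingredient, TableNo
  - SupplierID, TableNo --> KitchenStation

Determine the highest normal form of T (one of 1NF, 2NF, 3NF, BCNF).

Candidate keys: {KitchenStation, SupplierID}, {SupplierID, TableNo}. Prime attributes: {KitchenStation, SupplierID, TableNo}.
For KitchenStation --> TableNo we have {KitchenStation}⁺ = {KitchenStation, TableNo}; {KitchenStation} is not a superkey, so BCNF fails.
Since {TableNo} ⊆ prime attributes and every other non-superkey FD also has a prime right side, the schema is in 3NF.

3NF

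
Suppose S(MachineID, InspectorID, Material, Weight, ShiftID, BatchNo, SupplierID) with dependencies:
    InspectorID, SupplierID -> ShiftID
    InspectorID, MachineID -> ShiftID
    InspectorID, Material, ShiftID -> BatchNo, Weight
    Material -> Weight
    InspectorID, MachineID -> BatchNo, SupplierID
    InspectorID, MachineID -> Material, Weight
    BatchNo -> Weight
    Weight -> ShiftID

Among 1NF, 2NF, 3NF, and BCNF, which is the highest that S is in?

2NF

Candidate key: {InspectorID, MachineID}. Prime attributes: {InspectorID, MachineID}.
InspectorID, SupplierID -> ShiftID breaks BCNF: {InspectorID, SupplierID}⁺ = {InspectorID, ShiftID, SupplierID}, so {InspectorID, SupplierID} is not a superkey.
Because {ShiftID} is non-prime and the left side of InspectorID, SupplierID -> ShiftID is not a superkey, the relation is not in 3NF.
Checking every proper subset of each key, none determines a non-prime attribute — 2NF is satisfied.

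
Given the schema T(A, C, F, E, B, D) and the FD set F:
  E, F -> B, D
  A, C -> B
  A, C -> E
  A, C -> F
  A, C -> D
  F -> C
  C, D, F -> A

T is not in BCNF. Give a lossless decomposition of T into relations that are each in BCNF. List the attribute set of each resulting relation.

{A, B, D, E, F}; {C, F}

Candidate keys of the original relation: {A, C}, {A, F}, {D, F}, {E, F}.
{A, B, C, D, E, F}: {F} determines {C, F} here but is not a superkey — split on F -> C, giving {C, F} and {A, B, D, E, F}.
{C, F} has no BCNF violation.
{A, B, D, E, F} has no BCNF violation.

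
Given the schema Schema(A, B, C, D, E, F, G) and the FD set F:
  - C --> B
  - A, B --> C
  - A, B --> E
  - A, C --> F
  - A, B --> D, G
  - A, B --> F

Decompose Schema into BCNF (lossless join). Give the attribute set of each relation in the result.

Candidate keys of the original relation: {A, B}, {A, C}.
Within {A, B, C, D, E, F, G}: {C}⁺ ∩ {A, B, C, D, E, F, G} = {B, C}, not the whole set, so C --> B violates BCNF; decompose into {B, C} and {A, C, D, E, F, G}.
{B, C}: every determinant is a superkey — BCNF.
{A, C, D, E, F, G}: every determinant is a superkey — BCNF.

{A, C, D, E, F, G}; {B, C}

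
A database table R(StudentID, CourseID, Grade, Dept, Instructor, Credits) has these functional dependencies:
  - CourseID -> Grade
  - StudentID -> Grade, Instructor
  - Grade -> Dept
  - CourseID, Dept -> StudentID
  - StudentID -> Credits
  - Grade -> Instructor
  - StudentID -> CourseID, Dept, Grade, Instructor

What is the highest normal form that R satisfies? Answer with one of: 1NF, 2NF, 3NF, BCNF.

Candidate keys: {CourseID}, {StudentID}. Prime attributes: {CourseID, StudentID}.
For Grade -> Dept we have {Grade}⁺ = {Dept, Grade, Instructor}; {Grade} is not a superkey, so BCNF fails.
Grade -> Dept determines the non-prime attribute {Dept} from a non-superkey — 3NF is violated.
Every candidate key is a single attribute, so no partial dependency is possible; 2NF holds.

2NF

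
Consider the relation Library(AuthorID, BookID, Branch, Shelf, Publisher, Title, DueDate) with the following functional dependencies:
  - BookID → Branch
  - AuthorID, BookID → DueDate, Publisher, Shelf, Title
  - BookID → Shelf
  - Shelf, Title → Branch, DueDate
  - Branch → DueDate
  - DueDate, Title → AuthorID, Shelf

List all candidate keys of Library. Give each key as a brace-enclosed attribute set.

No FD produces {BookID}, so it must be in every candidate key.
{AuthorID, BookID}⁺ = {AuthorID, BookID, Branch, DueDate, Publisher, Shelf, Title} — all of the relation — so {AuthorID, BookID} is a candidate key.
{BookID, Title}⁺ = {AuthorID, BookID, Branch, DueDate, Publisher, Shelf, Title} — all of the relation — so {BookID, Title} is a candidate key.
Any other superkey properly contains one of these, so there are no further candidate keys.

{AuthorID, BookID}, {BookID, Title}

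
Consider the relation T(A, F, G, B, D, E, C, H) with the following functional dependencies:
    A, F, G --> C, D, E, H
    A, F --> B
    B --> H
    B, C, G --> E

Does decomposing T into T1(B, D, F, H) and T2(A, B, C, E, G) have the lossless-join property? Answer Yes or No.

No

T1 ∩ T2 = {B}; its closure under F is {B, H}.
The closure covers neither T1 nor T2 entirely; the join is not lossless.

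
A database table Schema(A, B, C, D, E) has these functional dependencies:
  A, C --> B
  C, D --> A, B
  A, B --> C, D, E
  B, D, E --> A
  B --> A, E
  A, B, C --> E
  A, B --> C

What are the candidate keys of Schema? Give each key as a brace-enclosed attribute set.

{B}⁺ = {A, B, C, D, E}, which is every attribute, so {B} is a candidate key.
{A, C}⁺ = {A, B, C, D, E}, which is every attribute, so {A, C} is a candidate key.
{C, D}⁺ = {A, B, C, D, E}, which is every attribute, so {C, D} is a candidate key.
No proper subset of any of these is a key, and no other minimal superkey exists.

{A, C}, {B}, {C, D}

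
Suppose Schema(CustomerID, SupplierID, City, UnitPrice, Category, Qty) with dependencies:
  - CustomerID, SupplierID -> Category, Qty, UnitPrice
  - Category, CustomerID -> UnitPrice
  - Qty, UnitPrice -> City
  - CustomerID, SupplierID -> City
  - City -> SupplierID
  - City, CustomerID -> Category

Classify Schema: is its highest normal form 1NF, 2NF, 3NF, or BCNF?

3NF

Candidate keys: {Category, CustomerID, Qty}, {City, CustomerID}, {CustomerID, Qty, UnitPrice}, {CustomerID, SupplierID}. Prime attributes: {Category, City, CustomerID, Qty, SupplierID, UnitPrice}.
For Category, CustomerID -> UnitPrice we have {Category, CustomerID}⁺ = {Category, CustomerID, UnitPrice}; {Category, CustomerID} is not a superkey, so BCNF fails.
Since {UnitPrice} ⊆ prime attributes and every other non-superkey FD also has a prime right side, the schema is in 3NF.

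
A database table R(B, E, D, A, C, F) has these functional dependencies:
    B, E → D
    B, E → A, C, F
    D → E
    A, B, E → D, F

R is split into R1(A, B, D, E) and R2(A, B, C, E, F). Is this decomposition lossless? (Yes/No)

Yes

R1 ∩ R2 = {A, B, E}; its closure under F is {A, B, C, D, E, F}.
Since R1 ⊆ {A, B, C, D, E, F}, the intersection is a superkey of R1; the decomposition is lossless.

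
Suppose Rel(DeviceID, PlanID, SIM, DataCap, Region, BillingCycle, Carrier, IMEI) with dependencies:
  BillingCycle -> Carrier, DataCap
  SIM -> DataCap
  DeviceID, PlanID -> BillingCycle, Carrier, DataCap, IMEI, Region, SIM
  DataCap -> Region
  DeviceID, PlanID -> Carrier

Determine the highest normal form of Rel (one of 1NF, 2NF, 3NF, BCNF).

2NF

Candidate key: {DeviceID, PlanID}. Prime attributes: {DeviceID, PlanID}.
For BillingCycle -> Carrier, DataCap we have {BillingCycle}⁺ = {BillingCycle, Carrier, DataCap, Region}; {BillingCycle} is not a superkey, so BCNF fails.
BillingCycle -> Carrier, DataCap determines the non-prime attributes {Carrier, DataCap} from a non-superkey — 3NF is violated.
Checking every proper subset of each key, none determines a non-prime attribute — 2NF is satisfied.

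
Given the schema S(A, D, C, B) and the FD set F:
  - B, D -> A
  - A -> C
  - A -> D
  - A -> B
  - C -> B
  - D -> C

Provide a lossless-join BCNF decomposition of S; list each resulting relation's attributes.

Candidate keys of the original relation: {A}, {D}.
{A, B, C, D}: {C} determines {B, C} here but is not a superkey — split on C -> B, giving {B, C} and {A, C, D}.
{B, C}: every determinant is a superkey — BCNF.
{A, C, D}: every determinant is a superkey — BCNF.

{A, C, D}; {B, C}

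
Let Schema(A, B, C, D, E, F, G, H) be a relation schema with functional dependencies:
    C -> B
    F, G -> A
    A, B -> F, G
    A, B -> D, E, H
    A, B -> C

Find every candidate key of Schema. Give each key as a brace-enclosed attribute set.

{A, B}, {A, C}, {B, F, G}, {C, F, G}

Closure of {A, B} is {A, B, C, D, E, F, G, H}, the whole schema; {A, B} is a candidate key.
Closure of {A, C} is {A, B, C, D, E, F, G, H}, the whole schema; {A, C} is a candidate key.
Closure of {B, F, G} is {A, B, C, D, E, F, G, H}, the whole schema; {B, F, G} is a candidate key.
Closure of {C, F, G} is {A, B, C, D, E, F, G, H}, the whole schema; {C, F, G} is a candidate key.
Any other superkey properly contains one of these, so there are no further candidate keys.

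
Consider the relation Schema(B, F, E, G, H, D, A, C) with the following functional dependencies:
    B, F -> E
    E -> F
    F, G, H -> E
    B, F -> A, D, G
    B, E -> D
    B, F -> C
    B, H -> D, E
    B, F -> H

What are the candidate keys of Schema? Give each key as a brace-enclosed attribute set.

{B, E}, {B, F}, {B, H}

{B} never appears on the right of any FD, so every key must include it.
{B, E}⁺ = {A, B, C, D, E, F, G, H} — all of the relation — so {B, E} is a candidate key.
{B, F}⁺ = {A, B, C, D, E, F, G, H} — all of the relation — so {B, F} is a candidate key.
{B, H}⁺ = {A, B, C, D, E, F, G, H} — all of the relation — so {B, H} is a candidate key.
No proper subset of any of these is a key, and no other minimal superkey exists.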